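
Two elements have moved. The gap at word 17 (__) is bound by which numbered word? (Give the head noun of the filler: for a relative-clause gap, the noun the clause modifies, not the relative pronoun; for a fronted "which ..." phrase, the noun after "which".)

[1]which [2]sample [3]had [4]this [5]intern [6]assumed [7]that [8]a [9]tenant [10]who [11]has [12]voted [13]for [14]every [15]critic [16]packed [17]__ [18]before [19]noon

2

The marked gap is the direct object of "packed".
Its filler is the fronted wh-phrase "which sample", at word 2.
(The other dependency links word 9 to a gap after word 10.)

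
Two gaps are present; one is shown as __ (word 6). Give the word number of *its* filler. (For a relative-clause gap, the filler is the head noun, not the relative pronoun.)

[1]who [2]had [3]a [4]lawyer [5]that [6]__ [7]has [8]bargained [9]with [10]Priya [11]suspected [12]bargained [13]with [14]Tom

4

The marked gap is inside the relative clause, the subject of "bargained".
Its filler is the head noun "lawyer" (via "that"), at word 4.
(The other dependency links word 1 to a gap after word 11.)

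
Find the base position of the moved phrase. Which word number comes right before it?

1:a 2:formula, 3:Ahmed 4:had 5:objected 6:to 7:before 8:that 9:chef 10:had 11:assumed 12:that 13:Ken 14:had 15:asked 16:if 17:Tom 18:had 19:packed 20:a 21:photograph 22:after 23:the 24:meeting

6

The displaced element is "a formula" (word 2).
It functions as the object of the preposition "to" of "objected", so the gap sits immediately after word 6 ("to").
Base order: Ahmed had objected to a formula before that chef had assumed that Ken had asked if Tom had packed a photograph after the meeting.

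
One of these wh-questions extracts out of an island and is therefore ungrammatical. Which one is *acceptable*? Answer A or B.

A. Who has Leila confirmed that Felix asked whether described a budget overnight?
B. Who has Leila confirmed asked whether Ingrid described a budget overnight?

In A, the wh-phrase is extracted from inside a wh-island (introduced by "whether"), which blocks movement.
In B, the extraction path crosses only that-complement boundaries, which are transparent.
So B is grammatical.

B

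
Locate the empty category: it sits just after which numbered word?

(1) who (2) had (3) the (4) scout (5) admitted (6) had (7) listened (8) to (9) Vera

5

The displaced element is "who" (word 1).
It is linked across 1 clause boundary (Ø).
It functions as the subject of "listened", so the gap sits immediately after word 5 ("admitted").
Base order: The scout had admitted that who had listened to Vera.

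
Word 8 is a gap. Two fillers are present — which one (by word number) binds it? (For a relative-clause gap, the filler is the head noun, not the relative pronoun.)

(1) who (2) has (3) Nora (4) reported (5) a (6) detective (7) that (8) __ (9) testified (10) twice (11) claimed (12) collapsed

The marked gap is inside the relative clause, the subject of "testified".
Its filler is the head noun "detective" (via "that"), at word 6.
(The other dependency links word 1 to a gap after word 11.)

6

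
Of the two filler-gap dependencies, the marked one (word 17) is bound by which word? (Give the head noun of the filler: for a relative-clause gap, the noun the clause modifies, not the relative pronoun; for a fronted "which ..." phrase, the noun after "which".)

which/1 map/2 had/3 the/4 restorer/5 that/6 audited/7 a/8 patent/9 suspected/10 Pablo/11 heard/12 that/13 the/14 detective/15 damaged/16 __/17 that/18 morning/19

2

The marked gap is the direct object of "damaged".
Its filler is the fronted wh-phrase "which map", at word 2.
(The other dependency links word 5 to a gap after word 6.)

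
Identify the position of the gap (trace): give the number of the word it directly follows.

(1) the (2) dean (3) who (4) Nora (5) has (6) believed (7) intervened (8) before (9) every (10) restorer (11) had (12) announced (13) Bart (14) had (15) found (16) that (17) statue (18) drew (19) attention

The displaced element is "the dean" (word 2).
It is linked across 1 clause boundary (Ø).
It functions as the subject of "intervened", so the gap sits immediately after word 6 ("believed").
Base order: Nora has believed that the dean intervened before every restorer had announced Bart had found that statue.

6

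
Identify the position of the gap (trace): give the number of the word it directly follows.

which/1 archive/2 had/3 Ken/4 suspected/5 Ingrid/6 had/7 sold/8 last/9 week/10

The displaced element is "which archive" (word 2).
It is linked across 1 clause boundary (Ø).
It functions as the direct object of "sold", so the gap sits immediately after word 8 ("sold").
Base order: Ken had suspected Ingrid had sold which archive last week.

8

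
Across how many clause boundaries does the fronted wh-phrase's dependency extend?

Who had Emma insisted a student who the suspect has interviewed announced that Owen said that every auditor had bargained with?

"who" is extracted from the PP object of "bargained".
Boundaries crossed, outermost first: [Ø], [that], [that] — 3 in total.

3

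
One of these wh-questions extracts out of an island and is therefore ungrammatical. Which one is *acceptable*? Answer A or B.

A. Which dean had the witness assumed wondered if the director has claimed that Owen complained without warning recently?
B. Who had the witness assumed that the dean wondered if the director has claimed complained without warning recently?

In B, the wh-phrase is extracted from inside a wh-island (introduced by "if"), which blocks movement.
In A, the extraction path crosses only that-complement boundaries, which are transparent.
So A is grammatical.

A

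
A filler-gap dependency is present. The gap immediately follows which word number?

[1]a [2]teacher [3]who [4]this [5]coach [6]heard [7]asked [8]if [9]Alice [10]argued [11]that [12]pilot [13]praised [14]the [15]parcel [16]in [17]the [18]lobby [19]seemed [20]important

The displaced element is "a teacher" (word 2).
It is linked across 1 clause boundary (Ø).
It functions as the subject of "asked", so the gap sits immediately after word 6 ("heard").
Base order: This coach heard that a teacher asked if Alice argued that pilot praised the parcel in the lobby.

6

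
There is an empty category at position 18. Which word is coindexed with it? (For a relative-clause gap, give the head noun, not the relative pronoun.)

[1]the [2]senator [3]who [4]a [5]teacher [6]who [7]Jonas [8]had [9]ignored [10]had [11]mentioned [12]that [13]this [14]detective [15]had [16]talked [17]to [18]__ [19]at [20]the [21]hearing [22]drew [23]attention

The gap at 18 is the prepositional object of "talked", inside a relative clause.
The relative pronoun is "who" (word 3); it is bound by the head noun immediately before it.
Its filler is the head noun "senator", at word 2.

2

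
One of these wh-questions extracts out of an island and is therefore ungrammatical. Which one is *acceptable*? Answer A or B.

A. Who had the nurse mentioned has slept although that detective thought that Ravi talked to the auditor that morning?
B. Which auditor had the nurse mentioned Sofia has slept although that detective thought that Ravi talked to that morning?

In B, the wh-phrase is extracted from inside an adjunct island (introduced by "although"), which blocks movement.
In A, the extraction path crosses only that-complement boundaries, which are transparent.
So A is grammatical.

A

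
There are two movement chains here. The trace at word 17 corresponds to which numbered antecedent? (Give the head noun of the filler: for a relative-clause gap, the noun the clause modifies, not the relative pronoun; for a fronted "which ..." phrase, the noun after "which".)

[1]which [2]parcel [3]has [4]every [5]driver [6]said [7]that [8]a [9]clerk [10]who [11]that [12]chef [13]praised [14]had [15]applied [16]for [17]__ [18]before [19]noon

2

The marked gap is the object of the preposition "for" of "applied".
Its filler is the fronted wh-phrase "which parcel", at word 2.
(The other dependency links word 9 to a gap after word 13.)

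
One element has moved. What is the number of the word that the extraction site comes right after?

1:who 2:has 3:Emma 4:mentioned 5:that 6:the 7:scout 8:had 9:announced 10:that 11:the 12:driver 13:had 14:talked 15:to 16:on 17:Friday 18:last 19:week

The displaced element is "who" (word 1).
It is linked across 2 clause boundaries (that → that).
It functions as the object of the preposition "to" of "talked", so the gap sits immediately after word 15 ("to").
Base order: Emma has mentioned that the scout had announced that the driver had talked to who on Friday last week.

15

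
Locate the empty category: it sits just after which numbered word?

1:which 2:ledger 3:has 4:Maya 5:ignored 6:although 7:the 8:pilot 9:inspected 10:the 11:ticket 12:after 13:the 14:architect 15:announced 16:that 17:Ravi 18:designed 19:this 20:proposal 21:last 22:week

The displaced element is "which ledger" (word 2).
It functions as the direct object of "ignored", so the gap sits immediately after word 5 ("ignored").
Base order: Maya has ignored which ledger although the pilot inspected the ticket after the architect announced that Ravi designed this proposal last week.

5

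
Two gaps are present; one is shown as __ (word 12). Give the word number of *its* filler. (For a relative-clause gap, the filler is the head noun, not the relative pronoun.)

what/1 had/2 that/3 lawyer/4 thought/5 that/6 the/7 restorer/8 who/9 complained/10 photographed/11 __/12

The marked gap is the direct object of "photographed".
Its filler is the fronted wh-phrase "what", at word 1.
(The other dependency links word 8 to a gap after word 9.)

1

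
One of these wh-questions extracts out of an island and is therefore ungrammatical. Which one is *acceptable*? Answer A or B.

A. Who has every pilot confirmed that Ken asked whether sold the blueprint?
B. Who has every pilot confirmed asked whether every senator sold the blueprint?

B

In A, the wh-phrase is extracted from inside a wh-island (introduced by "whether"), which blocks movement.
In B, the extraction path crosses only that-complement boundaries, which are transparent.
So B is grammatical.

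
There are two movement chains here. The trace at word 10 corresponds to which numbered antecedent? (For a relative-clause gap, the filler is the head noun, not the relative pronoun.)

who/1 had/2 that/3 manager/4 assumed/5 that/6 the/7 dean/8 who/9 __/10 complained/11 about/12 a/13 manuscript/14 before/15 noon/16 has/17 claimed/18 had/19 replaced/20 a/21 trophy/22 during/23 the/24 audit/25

The marked gap is inside the relative clause, the subject of "complained".
Its filler is the head noun "dean" (via "who"), at word 8.
(The other dependency links word 1 to a gap after word 18.)

8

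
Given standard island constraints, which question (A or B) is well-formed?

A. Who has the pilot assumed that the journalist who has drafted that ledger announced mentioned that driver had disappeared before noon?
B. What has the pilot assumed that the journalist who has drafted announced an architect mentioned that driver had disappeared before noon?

A

In B, the wh-phrase is extracted from inside a complex-NP island (relative clause) (introduced by "who"), which blocks movement.
In A, the extraction path crosses only that-complement boundaries, which are transparent.
So A is grammatical.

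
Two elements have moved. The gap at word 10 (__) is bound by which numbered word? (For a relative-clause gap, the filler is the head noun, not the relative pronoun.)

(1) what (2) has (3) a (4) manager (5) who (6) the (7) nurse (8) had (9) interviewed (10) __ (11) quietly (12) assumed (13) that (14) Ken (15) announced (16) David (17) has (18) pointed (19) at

4

The marked gap is inside the relative clause, the direct object of "interviewed".
Its filler is the head noun "manager" (via "who"), at word 4.
(The other dependency links word 1 to a gap after word 19.)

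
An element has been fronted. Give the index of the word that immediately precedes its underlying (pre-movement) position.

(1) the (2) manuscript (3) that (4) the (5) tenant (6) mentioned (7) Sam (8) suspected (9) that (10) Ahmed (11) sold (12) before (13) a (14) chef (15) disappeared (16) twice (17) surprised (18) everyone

11

The displaced element is "the manuscript" (word 2).
It is linked across 2 clause boundaries (Ø → that).
It functions as the direct object of "sold", so the gap sits immediately after word 11 ("sold").
Base order: The tenant mentioned Sam suspected that Ahmed sold the manuscript before a chef disappeared twice.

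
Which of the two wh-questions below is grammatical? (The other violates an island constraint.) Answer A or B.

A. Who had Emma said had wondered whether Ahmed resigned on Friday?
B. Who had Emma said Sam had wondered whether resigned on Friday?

A

In B, the wh-phrase is extracted from inside a wh-island (introduced by "whether"), which blocks movement.
In A, the extraction path crosses only that-complement boundaries, which are transparent.
So A is grammatical.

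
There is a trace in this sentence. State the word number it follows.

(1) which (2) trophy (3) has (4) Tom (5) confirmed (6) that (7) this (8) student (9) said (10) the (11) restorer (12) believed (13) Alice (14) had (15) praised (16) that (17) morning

The displaced element is "which trophy" (word 2).
It is linked across 3 clause boundaries (that → Ø → Ø).
It functions as the direct object of "praised", so the gap sits immediately after word 15 ("praised").
Base order: Tom has confirmed that this student said the restorer believed Alice had praised which trophy that morning.

15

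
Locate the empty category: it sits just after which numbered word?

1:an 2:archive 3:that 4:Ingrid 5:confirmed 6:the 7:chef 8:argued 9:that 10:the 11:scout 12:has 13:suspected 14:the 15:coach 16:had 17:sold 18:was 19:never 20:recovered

The displaced element is "an archive" (word 2).
It is linked across 3 clause boundaries (Ø → that → Ø).
It functions as the direct object of "sold", so the gap sits immediately after word 17 ("sold").
Base order: Ingrid confirmed the chef argued that the scout has suspected the coach had sold an archive.

17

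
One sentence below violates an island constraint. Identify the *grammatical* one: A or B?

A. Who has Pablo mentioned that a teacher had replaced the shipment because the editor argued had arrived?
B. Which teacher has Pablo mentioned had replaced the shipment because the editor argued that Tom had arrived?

In A, the wh-phrase is extracted from inside an adjunct island (introduced by "because"), which blocks movement.
In B, the extraction path crosses only that-complement boundaries, which are transparent.
So B is grammatical.

B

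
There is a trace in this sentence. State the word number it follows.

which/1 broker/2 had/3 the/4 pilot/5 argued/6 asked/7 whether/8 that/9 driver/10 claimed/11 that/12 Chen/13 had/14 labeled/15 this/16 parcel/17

6

The displaced element is "which broker" (word 2).
It is linked across 1 clause boundary (Ø).
It functions as the subject of "asked", so the gap sits immediately after word 6 ("argued").
Base order: The pilot had argued that which broker asked whether that driver claimed that Chen had labeled this parcel.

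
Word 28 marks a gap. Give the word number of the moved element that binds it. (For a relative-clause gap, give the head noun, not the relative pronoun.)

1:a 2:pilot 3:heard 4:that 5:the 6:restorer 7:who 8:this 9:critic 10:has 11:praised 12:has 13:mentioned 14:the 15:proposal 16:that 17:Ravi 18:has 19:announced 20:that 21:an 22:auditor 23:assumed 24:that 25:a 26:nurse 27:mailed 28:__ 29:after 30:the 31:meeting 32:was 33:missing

The gap at 28 is the object of "mailed", inside a relative clause.
The relative pronoun is "that" (word 16); it is bound by the head noun immediately before it.
Its filler is the head noun "proposal", at word 15.

15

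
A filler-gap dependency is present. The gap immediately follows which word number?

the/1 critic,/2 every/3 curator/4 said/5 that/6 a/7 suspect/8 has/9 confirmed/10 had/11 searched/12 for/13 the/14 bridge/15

The displaced element is "the critic" (word 2).
It is linked across 2 clause boundaries (that → Ø).
It functions as the subject of "searched", so the gap sits immediately after word 10 ("confirmed").
Base order: Every curator said that a suspect has confirmed that the critic had searched for the bridge.

10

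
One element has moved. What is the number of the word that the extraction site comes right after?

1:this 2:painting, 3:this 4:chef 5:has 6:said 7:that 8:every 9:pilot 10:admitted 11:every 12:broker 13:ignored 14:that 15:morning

The displaced element is "this painting" (word 2).
It is linked across 2 clause boundaries (that → Ø).
It functions as the direct object of "ignored", so the gap sits immediately after word 13 ("ignored").
Base order: This chef has said that every pilot admitted every broker ignored this painting that morning.

13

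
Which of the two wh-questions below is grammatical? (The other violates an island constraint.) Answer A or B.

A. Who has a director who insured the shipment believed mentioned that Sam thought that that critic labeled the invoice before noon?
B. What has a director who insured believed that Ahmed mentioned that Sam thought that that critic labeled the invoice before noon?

A

In B, the wh-phrase is extracted from inside a complex-NP island (relative clause) (introduced by "who"), which blocks movement.
In A, the extraction path crosses only that-complement boundaries, which are transparent.
So A is grammatical.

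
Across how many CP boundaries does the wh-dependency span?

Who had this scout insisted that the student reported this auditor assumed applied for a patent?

3

"who" is extracted from the subject of "applied".
Boundaries crossed, outermost first: [that], [Ø], [Ø] — 3 in total.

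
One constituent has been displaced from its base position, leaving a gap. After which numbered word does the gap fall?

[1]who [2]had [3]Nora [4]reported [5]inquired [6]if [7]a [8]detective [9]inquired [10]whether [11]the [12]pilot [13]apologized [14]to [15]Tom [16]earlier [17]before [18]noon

The displaced element is "who" (word 1).
It is linked across 1 clause boundary (Ø).
It functions as the subject of "inquired", so the gap sits immediately after word 4 ("reported").
Base order: Nora had reported that who inquired if a detective inquired whether the pilot apologized to Tom earlier before noon.

4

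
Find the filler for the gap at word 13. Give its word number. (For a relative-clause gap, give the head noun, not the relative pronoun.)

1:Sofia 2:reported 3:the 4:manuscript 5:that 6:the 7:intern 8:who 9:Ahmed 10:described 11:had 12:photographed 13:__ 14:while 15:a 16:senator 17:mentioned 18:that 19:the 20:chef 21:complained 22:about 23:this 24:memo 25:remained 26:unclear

4

The gap at 13 is the object of "photographed", inside a relative clause.
The relative pronoun is "that" (word 5); it is bound by the head noun immediately before it.
Its filler is the head noun "manuscript", at word 4.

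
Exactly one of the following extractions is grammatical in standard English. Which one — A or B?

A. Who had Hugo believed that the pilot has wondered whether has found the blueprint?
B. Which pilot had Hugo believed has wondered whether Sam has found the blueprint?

B

In A, the wh-phrase is extracted from inside a wh-island (introduced by "whether"), which blocks movement.
In B, the extraction path crosses only that-complement boundaries, which are transparent.
So B is grammatical.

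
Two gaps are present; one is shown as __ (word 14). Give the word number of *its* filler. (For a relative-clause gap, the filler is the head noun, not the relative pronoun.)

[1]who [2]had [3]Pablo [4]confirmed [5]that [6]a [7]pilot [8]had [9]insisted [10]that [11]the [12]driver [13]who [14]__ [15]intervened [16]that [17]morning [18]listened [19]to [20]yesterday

The marked gap is inside the relative clause, the subject of "intervened".
Its filler is the head noun "driver" (via "who"), at word 12.
(The other dependency links word 1 to a gap after word 19.)

12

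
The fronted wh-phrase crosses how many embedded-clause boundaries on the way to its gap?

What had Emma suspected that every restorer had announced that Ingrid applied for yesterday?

"what" is extracted from the PP object of "applied".
Boundaries crossed, outermost first: [that], [that] — 2 in total.

2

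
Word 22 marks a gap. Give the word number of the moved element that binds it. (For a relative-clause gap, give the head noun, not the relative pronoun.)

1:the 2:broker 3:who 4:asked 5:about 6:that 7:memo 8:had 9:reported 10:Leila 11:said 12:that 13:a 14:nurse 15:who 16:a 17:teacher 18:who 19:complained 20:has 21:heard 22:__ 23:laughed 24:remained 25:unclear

The gap at 22 is the subject of "laughed", inside a relative clause.
The relative pronoun is "who" (word 15); it is bound by the head noun immediately before it.
Its filler is the head noun "nurse", at word 14.

14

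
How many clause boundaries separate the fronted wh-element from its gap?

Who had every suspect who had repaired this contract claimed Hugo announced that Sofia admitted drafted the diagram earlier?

"who" is extracted from the subject of "drafted".
Boundaries crossed, outermost first: [Ø], [that], [Ø] — 3 in total.

3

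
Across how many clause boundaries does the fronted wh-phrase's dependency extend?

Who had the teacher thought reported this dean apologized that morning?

1

"who" is extracted from the subject of "reported".
Boundaries crossed, outermost first: [Ø] — 1 in total.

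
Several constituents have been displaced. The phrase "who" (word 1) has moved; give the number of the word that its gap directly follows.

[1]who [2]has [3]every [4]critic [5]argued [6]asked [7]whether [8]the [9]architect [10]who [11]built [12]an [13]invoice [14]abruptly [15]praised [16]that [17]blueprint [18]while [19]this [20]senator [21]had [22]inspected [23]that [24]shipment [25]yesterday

5

The displaced element is "who" (word 1).
It is linked across 1 clause boundary (Ø).
It functions as the subject of "asked", so the gap sits immediately after word 5 ("argued").
Base order: Every critic has argued that who asked whether the architect who built an invoice abruptly praised that blueprint while this senator had inspected that shipment yesterday.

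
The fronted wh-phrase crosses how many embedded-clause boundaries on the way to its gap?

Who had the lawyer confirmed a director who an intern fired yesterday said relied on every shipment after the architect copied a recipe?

2

"who" is extracted from the subject of "relied".
Boundaries crossed, outermost first: [Ø], [Ø] — 2 in total.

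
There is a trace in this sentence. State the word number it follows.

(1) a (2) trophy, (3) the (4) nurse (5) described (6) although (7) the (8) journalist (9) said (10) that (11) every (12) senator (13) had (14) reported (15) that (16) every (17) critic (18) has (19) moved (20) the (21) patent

The displaced element is "a trophy" (word 2).
It functions as the direct object of "described", so the gap sits immediately after word 5 ("described").
Base order: The nurse described a trophy although the journalist said that every senator had reported that every critic has moved the patent.

5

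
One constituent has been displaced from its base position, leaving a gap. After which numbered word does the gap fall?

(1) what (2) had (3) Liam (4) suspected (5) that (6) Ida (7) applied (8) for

The displaced element is "what" (word 1).
It is linked across 1 clause boundary (that).
It functions as the object of the preposition "for" of "applied", so the gap sits immediately after word 8 ("for").
Base order: Liam had suspected that Ida applied for what.

8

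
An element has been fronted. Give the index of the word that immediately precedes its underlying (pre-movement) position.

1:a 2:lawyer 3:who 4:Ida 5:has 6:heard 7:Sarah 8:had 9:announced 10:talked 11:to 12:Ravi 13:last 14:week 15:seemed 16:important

9

The displaced element is "a lawyer" (word 2).
It is linked across 2 clause boundaries (Ø → Ø).
It functions as the subject of "talked", so the gap sits immediately after word 9 ("announced").
Base order: Ida has heard Sarah had announced that a lawyer talked to Ravi last week.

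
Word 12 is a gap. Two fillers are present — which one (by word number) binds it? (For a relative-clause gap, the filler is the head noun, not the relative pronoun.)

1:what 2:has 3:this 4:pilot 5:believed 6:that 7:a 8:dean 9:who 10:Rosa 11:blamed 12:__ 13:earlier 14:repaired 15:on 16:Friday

The marked gap is inside the relative clause, the direct object of "blamed".
Its filler is the head noun "dean" (via "who"), at word 8.
(The other dependency links word 1 to a gap after word 14.)

8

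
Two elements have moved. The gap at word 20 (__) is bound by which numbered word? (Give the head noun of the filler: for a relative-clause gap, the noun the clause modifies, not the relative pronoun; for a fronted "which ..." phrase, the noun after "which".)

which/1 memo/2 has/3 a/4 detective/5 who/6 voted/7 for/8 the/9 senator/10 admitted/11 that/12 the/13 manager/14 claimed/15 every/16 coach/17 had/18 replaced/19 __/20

The marked gap is the direct object of "replaced".
Its filler is the fronted wh-phrase "which memo", at word 2.
(The other dependency links word 5 to a gap after word 6.)

2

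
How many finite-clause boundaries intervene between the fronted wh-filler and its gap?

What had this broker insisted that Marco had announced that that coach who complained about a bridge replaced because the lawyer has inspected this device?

2

"what" is extracted from the object of "replaced".
Boundaries crossed, outermost first: [that], [that] — 2 in total.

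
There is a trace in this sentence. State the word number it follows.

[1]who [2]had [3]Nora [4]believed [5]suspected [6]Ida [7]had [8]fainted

4

The displaced element is "who" (word 1).
It is linked across 1 clause boundary (Ø).
It functions as the subject of "suspected", so the gap sits immediately after word 4 ("believed").
Base order: Nora had believed who suspected Ida had fainted.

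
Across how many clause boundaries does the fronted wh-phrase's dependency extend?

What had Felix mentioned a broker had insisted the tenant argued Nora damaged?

3

"what" is extracted from the object of "damaged".
Boundaries crossed, outermost first: [Ø], [Ø], [Ø] — 3 in total.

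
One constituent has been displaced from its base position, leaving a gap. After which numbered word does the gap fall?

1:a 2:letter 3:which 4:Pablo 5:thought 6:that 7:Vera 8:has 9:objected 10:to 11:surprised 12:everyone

The displaced element is "a letter" (word 2).
It is linked across 1 clause boundary (that).
It functions as the object of the preposition "to" of "objected", so the gap sits immediately after word 10 ("to").
Base order: Pablo thought that Vera has objected to a letter.

10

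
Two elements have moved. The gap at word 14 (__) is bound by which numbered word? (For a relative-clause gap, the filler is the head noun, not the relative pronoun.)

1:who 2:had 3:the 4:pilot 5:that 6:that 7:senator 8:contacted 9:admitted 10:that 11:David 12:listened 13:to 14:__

1

The marked gap is the object of the preposition "to" of "listened".
Its filler is the fronted wh-phrase "who", at word 1.
(The other dependency links word 4 to a gap after word 8.)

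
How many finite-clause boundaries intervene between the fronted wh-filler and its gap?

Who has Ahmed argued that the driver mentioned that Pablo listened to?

"who" is extracted from the PP object of "listened".
Boundaries crossed, outermost first: [that], [that] — 2 in total.

2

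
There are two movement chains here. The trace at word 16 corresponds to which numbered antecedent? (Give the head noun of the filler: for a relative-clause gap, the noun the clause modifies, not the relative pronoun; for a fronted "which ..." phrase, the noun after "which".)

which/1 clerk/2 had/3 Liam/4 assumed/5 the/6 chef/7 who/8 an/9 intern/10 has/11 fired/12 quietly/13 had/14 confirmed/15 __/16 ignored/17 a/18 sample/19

2

The marked gap is the subject of "ignored".
Its filler is the fronted wh-phrase "which clerk", at word 2.
(The other dependency links word 7 to a gap after word 12.)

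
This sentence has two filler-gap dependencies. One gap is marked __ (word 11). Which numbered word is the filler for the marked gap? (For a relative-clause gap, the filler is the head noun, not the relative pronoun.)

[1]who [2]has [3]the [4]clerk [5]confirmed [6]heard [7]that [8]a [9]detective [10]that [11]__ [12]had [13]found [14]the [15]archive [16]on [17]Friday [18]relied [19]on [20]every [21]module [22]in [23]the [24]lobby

The marked gap is inside the relative clause, the subject of "found".
Its filler is the head noun "detective" (via "that"), at word 9.
(The other dependency links word 1 to a gap after word 5.)

9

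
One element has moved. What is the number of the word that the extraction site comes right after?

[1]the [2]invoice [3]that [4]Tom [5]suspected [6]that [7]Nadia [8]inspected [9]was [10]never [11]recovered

The displaced element is "the invoice" (word 2).
It is linked across 1 clause boundary (that).
It functions as the direct object of "inspected", so the gap sits immediately after word 8 ("inspected").
Base order: Tom suspected that Nadia inspected the invoice.

8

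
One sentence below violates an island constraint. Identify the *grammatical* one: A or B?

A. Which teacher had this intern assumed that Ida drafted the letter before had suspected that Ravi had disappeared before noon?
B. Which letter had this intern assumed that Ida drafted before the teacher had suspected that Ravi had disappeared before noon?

B

In A, the wh-phrase is extracted from inside an adjunct island (introduced by "before"), which blocks movement.
In B, the extraction path crosses only that-complement boundaries, which are transparent.
So B is grammatical.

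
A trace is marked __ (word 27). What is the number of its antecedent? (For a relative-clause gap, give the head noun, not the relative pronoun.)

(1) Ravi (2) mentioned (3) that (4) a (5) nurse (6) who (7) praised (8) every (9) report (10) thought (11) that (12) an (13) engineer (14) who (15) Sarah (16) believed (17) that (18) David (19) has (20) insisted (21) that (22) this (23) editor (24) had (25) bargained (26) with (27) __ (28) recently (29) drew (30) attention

The gap at 27 is the prepositional object of "bargained", inside a relative clause.
The relative pronoun is "who" (word 14); it is bound by the head noun immediately before it.
Its filler is the head noun "engineer", at word 13.

13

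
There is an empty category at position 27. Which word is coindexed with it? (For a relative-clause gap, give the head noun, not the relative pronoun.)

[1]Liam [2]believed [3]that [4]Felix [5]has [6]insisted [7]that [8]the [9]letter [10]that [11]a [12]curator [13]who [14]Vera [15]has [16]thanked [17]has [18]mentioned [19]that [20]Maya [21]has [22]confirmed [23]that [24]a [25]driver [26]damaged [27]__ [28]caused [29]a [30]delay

9

The gap at 27 is the object of "damaged", inside a relative clause.
The relative pronoun is "that" (word 10); it is bound by the head noun immediately before it.
Its filler is the head noun "letter", at word 9.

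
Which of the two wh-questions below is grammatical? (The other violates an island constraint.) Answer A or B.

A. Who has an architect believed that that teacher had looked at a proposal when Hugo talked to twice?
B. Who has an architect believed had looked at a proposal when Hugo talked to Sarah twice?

B

In A, the wh-phrase is extracted from inside an adjunct island (introduced by "when"), which blocks movement.
In B, the extraction path crosses only that-complement boundaries, which are transparent.
So B is grammatical.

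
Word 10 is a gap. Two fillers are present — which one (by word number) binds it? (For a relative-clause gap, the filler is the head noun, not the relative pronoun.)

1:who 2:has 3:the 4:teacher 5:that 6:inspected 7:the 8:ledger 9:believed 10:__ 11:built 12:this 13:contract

The marked gap is the subject of "built".
Its filler is the fronted wh-phrase "who", at word 1.
(The other dependency links word 4 to a gap after word 5.)

1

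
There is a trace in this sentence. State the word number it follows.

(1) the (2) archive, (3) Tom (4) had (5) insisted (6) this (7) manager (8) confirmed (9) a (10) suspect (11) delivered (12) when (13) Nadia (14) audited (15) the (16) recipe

The displaced element is "the archive" (word 2).
It is linked across 2 clause boundaries (Ø → Ø).
It functions as the direct object of "delivered", so the gap sits immediately after word 11 ("delivered").
Base order: Tom had insisted this manager confirmed a suspect delivered the archive when Nadia audited the recipe.

11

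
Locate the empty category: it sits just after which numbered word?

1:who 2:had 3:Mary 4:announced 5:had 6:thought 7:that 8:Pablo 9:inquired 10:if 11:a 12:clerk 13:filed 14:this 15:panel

The displaced element is "who" (word 1).
It is linked across 1 clause boundary (Ø).
It functions as the subject of "thought", so the gap sits immediately after word 4 ("announced").
Base order: Mary had announced that who had thought that Pablo inquired if a clerk filed this panel.

4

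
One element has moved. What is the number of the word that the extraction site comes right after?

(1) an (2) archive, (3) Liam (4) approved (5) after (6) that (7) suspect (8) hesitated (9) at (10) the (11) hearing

The displaced element is "an archive" (word 2).
It functions as the direct object of "approved", so the gap sits immediately after word 4 ("approved").
Base order: Liam approved an archive after that suspect hesitated at the hearing.

4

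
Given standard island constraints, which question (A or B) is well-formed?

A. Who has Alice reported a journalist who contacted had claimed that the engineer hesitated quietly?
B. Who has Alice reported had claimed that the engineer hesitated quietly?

In A, the wh-phrase is extracted from inside a complex-NP island (relative clause) (introduced by "who"), which blocks movement.
In B, the extraction path crosses only that-complement boundaries, which are transparent.
So B is grammatical.

B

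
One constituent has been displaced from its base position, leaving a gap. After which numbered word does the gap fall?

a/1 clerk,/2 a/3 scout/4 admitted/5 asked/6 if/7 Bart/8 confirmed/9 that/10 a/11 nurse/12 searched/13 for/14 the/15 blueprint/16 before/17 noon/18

The displaced element is "a clerk" (word 2).
It is linked across 1 clause boundary (Ø).
It functions as the subject of "asked", so the gap sits immediately after word 5 ("admitted").
Base order: A scout admitted a clerk asked if Bart confirmed that a nurse searched for the blueprint before noon.

5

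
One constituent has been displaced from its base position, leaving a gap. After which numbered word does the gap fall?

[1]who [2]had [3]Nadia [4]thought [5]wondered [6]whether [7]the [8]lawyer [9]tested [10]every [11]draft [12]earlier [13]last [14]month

The displaced element is "who" (word 1).
It is linked across 1 clause boundary (Ø).
It functions as the subject of "wondered", so the gap sits immediately after word 4 ("thought").
Base order: Nadia had thought who wondered whether the lawyer tested every draft earlier last month.

4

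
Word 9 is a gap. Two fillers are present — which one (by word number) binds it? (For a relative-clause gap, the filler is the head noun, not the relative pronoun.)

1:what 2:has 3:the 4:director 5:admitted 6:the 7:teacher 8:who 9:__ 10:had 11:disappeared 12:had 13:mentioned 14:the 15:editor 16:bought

The marked gap is inside the relative clause, the subject of "disappeared".
Its filler is the head noun "teacher" (via "who"), at word 7.
(The other dependency links word 1 to a gap after word 16.)

7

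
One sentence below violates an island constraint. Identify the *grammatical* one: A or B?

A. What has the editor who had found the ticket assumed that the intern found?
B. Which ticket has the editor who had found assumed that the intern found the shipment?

In B, the wh-phrase is extracted from inside a complex-NP island (relative clause) (introduced by "who"), which blocks movement.
In A, the extraction path crosses only that-complement boundaries, which are transparent.
So A is grammatical.

A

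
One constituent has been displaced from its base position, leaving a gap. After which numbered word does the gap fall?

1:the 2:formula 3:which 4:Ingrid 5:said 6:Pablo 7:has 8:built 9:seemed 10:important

The displaced element is "the formula" (word 2).
It is linked across 1 clause boundary (Ø).
It functions as the direct object of "built", so the gap sits immediately after word 8 ("built").
Base order: Ingrid said Pablo has built the formula.

8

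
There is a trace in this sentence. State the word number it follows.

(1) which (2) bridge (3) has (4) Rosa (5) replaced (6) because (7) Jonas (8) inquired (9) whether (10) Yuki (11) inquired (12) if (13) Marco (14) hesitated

The displaced element is "which bridge" (word 2).
It functions as the direct object of "replaced", so the gap sits immediately after word 5 ("replaced").
Base order: Rosa has replaced which bridge because Jonas inquired whether Yuki inquired if Marco hesitated.

5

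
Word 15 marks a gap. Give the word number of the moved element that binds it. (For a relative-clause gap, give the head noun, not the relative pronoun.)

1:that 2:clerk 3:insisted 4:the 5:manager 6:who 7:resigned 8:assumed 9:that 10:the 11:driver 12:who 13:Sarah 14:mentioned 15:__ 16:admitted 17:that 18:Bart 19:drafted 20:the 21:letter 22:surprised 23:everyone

11

The gap at 15 is the subject of "admitted", inside a relative clause.
The relative pronoun is "who" (word 12); it is bound by the head noun immediately before it.
Its filler is the head noun "driver", at word 11.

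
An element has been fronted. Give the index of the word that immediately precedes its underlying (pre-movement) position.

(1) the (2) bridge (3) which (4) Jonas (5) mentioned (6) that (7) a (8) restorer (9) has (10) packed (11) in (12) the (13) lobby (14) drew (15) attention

The displaced element is "the bridge" (word 2).
It is linked across 1 clause boundary (that).
It functions as the direct object of "packed", so the gap sits immediately after word 10 ("packed").
Base order: Jonas mentioned that a restorer has packed the bridge in the lobby.

10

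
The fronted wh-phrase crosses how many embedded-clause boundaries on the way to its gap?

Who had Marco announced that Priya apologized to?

1

"who" is extracted from the PP object of "apologized".
Boundaries crossed, outermost first: [that] — 1 in total.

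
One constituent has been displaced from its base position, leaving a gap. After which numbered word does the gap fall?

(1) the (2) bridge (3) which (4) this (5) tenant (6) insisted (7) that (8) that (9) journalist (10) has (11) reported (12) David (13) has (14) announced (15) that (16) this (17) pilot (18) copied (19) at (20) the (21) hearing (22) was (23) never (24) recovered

18

The displaced element is "the bridge" (word 2).
It is linked across 3 clause boundaries (that → Ø → that).
It functions as the direct object of "copied", so the gap sits immediately after word 18 ("copied").
Base order: This tenant insisted that that journalist has reported David has announced that this pilot copied the bridge at the hearing.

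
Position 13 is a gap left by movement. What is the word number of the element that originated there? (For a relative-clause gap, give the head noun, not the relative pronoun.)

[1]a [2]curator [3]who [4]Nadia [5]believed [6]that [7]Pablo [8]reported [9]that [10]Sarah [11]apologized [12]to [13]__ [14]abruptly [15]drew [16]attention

2

The gap at 13 is the prepositional object of "apologized", inside a relative clause.
The relative pronoun is "who" (word 3); it is bound by the head noun immediately before it.
Its filler is the head noun "curator", at word 2.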